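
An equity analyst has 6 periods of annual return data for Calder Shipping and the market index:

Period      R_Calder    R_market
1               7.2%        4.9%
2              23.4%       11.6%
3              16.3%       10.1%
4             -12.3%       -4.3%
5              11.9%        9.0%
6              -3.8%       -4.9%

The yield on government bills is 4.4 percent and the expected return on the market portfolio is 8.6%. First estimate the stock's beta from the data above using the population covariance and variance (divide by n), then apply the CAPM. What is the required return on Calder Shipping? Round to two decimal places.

11.64%

Mean R_i = (7.2 + 23.4 + 16.3 − 12.3 + 11.9 − 3.8) / 6 = 7.1167%
Mean R_m = (4.9 + 11.6 + 10.1 − 4.3 + 9.0 − 4.9) / 6 = 4.4000%
Σ(R_i − R̄_i)(R_m − R̄_m) = 462.0800  ⇒  Cov = 462.0800 / 6 = 77.0133
Σ(R_m − R̄_m)² = 267.9200  ⇒  Var(R_m) = 267.9200 / 6 = 44.6533
β = Cov / Var(R_m) = 77.0133 / 44.6533 = 1.7247
MRP = 8.6% − 4.4% = 4.20%
E(R) = R_f + β × MRP = 4.4% + 1.7247 × 4.2% = 11.64%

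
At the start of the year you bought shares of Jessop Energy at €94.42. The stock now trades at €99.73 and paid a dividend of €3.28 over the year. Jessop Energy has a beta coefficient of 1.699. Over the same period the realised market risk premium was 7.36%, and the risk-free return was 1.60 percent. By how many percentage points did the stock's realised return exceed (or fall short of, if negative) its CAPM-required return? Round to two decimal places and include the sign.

Realised HPR = (P1 + D1 − P0) / P0 = (99.73 + 3.28 − 94.42) / 94.42 = 8.59 / 94.42 = 9.0976%
CAPM required = R_f + β·MRP = 1.60% + 1.699 × 7.36% = 14.10464%
α = realised − required = 9.0976% − 14.10464% = -5.01%

-5.01%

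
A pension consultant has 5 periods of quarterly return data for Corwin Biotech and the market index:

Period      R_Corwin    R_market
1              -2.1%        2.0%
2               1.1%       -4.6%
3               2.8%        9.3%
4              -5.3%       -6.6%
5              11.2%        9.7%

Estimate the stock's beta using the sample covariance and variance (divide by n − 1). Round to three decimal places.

0.632

Mean R_i = (-2.1 + 1.1 + 2.8 − 5.3 + 11.2) / 5 = 1.5400%
Mean R_m = (2.0 − 4.6 + 9.3 − 6.6 + 9.7) / 5 = 1.9600%
Σ(R_i − R̄_i)(R_m − R̄_m) = 145.3080  ⇒  Cov = 145.3080 / 4 = 36.3270
Σ(R_m − R̄_m)² = 230.0920  ⇒  Var(R_m) = 230.0920 / 4 = 57.5230
β = Cov / Var(R_m) = 36.3270 / 57.5230 = 0.6315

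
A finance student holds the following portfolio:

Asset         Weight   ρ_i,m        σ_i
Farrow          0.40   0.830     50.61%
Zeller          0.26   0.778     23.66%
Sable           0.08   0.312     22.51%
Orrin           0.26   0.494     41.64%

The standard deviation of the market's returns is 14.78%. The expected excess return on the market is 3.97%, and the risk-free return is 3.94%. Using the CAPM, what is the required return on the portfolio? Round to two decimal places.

β_Farrow = 0.830 × 50.61% / 14.78% = 2.8421
β_Zeller = 0.778 × 23.66% / 14.78% = 1.2454
β_Sable = 0.312 × 22.51% / 14.78% = 0.4752
β_Orrin = 0.494 × 41.64% / 14.78% = 1.3918
β_P = Σ w_i β_i = 0.40×2.8421 + 0.26×1.2454 + 0.08×0.4752 + 0.26×1.3918 = 1.8605
E(R_P) = R_f + β_P × MRP = 3.94% + 1.8605 × 3.97% = 11.33%

11.33%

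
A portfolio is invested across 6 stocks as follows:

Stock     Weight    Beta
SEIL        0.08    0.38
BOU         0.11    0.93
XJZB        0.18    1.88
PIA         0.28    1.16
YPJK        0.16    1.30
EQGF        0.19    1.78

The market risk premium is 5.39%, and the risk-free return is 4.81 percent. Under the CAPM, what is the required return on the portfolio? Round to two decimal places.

β_P = Σ w_i β_i = 0.08×0.38 + 0.11×0.93 + 0.18×1.88 + 0.28×1.16 + 0.16×1.30 + 0.19×1.78 = 1.3421
E(R_P) = R_f + β_P × MRP = 4.81% + 1.3421 × 5.39% = 12.04%

12.04%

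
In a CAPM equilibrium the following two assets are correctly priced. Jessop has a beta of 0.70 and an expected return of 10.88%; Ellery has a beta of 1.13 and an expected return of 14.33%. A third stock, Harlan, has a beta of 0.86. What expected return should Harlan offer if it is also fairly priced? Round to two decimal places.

12.16%

MRP (SML slope) = (14.33% − 10.88%) / (1.13 − 0.70) = 3.45% / 0.43 = 8.0233%
R_f (intercept) = 10.88% − 0.70 × 8.0233% = 5.2637%
E(R_Harlan) = R_f + β × MRP = 5.2637% + 0.86 × 8.0233% = 12.16%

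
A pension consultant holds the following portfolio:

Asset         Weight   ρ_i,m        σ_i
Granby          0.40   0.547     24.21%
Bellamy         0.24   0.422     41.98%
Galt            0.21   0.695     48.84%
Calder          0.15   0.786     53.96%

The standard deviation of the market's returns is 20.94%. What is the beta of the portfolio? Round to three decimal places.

β_Granby = 0.547 × 24.21% / 20.94% = 0.6324
β_Bellamy = 0.422 × 41.98% / 20.94% = 0.8460
β_Galt = 0.695 × 48.84% / 20.94% = 1.6210
β_Calder = 0.786 × 53.96% / 20.94% = 2.0254
β_P = Σ w_i β_i = 0.40×0.6324 + 0.24×0.8460 + 0.21×1.6210 + 0.15×2.0254 = 1.1002

1.100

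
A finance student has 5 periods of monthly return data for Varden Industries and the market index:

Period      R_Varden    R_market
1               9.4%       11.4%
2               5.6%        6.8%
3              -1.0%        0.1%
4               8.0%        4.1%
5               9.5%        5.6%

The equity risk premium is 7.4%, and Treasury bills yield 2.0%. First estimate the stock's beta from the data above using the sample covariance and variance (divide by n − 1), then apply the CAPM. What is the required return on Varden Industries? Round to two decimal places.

7.99%

Mean R_i = (9.4 + 5.6 − 1.0 + 8.0 + 9.5) / 5 = 6.3000%
Mean R_m = (11.4 + 6.8 + 0.1 + 4.1 + 5.6) / 5 = 5.6000%
Σ(R_i − R̄_i)(R_m − R̄_m) = 54.7400  ⇒  Cov = 54.7400 / 4 = 13.6850
Σ(R_m − R̄_m)² = 67.5800  ⇒  Var(R_m) = 67.5800 / 4 = 16.8950
β = Cov / Var(R_m) = 13.6850 / 16.8950 = 0.8100
E(R) = R_f + β × MRP = 2.0% + 0.8100 × 7.4% = 7.99%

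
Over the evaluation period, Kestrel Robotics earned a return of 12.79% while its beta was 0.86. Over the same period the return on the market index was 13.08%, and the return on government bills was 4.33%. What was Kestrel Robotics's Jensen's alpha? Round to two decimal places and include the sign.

Market excess return = 13.08% − 4.33% = 8.75%
CAPM benchmark = R_f + β(R_m − R_f) = 4.33% + 0.86 × 8.75% = 11.8550%
α = actual − benchmark = 12.79% − 11.8550% = +0.94%

+0.94%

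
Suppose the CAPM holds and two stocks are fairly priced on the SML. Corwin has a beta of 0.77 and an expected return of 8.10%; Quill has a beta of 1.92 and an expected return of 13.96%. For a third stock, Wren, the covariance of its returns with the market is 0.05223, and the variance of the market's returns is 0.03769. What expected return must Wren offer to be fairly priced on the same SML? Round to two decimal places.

11.24%

MRP = (13.96% − 8.10%) / (1.92 − 0.77) = 5.0957%
R_f = 8.10% − 0.77 × 5.0957% = 4.1763%
β_Wren = Cov / Var(R_m) = 0.05223 / 0.03769 = 1.3858
E(R_Wren) = R_f + β × MRP = 4.1763% + 1.3858 × 5.0957% = 11.24%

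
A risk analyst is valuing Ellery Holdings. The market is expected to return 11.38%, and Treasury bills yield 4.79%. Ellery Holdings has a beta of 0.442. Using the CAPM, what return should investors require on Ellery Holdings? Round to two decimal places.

Market risk premium = E(R_m) − R_f = 11.38% − 4.79% = 6.59%
E(R) = R_f + β × MRP = 4.79% + 0.442 × 6.59% = 7.70%

7.70%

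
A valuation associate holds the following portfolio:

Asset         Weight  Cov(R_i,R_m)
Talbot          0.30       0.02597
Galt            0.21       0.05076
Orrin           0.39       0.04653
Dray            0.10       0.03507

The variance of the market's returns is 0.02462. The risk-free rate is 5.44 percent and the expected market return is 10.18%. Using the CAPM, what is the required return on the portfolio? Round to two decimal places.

13.16%

β_Talbot = 0.02597 / 0.02462 = 1.0548
β_Galt = 0.05076 / 0.02462 = 2.0617
β_Orrin = 0.04653 / 0.02462 = 1.8899
β_Dray = 0.03507 / 0.02462 = 1.4245
β_P = Σ w_i β_i = 0.30×1.0548 + 0.21×2.0617 + 0.39×1.8899 + 0.10×1.4245 = 1.6289
MRP = 10.18% − 5.44% = 4.74%
E(R_P) = R_f + β_P × MRP = 5.44% + 1.6289 × 4.74% = 13.16%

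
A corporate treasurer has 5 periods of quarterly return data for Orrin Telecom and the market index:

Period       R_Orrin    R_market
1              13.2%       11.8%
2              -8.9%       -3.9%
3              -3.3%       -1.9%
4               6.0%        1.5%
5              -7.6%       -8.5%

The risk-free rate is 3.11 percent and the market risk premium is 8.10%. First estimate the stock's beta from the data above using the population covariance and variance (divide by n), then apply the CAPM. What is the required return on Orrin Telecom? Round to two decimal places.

12.53%

Mean R_i = (13.2 − 8.9 − 3.3 + 6.0 − 7.6) / 5 = -0.1200%
Mean R_m = (11.8 − 3.9 − 1.9 + 1.5 − 8.5) / 5 = -0.2000%
Σ(R_i − R̄_i)(R_m − R̄_m) = 270.2200  ⇒  Cov = 270.2200 / 5 = 54.0440
Σ(R_m − R̄_m)² = 232.3600  ⇒  Var(R_m) = 232.3600 / 5 = 46.4720
β = Cov / Var(R_m) = 54.0440 / 46.4720 = 1.1629
E(R) = R_f + β × MRP = 3.11% + 1.1629 × 8.10% = 12.53%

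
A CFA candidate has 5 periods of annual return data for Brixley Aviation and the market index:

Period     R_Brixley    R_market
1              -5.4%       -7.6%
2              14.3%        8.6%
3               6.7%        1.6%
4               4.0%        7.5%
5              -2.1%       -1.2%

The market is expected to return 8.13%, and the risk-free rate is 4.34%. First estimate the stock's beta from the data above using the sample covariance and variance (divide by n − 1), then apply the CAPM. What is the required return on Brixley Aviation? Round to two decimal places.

Mean R_i = (-5.4 + 14.3 + 6.7 + 4.0 − 2.1) / 5 = 3.5000%
Mean R_m = (-7.6 + 8.6 + 1.6 + 7.5 − 1.2) / 5 = 1.7800%
Σ(R_i − R̄_i)(R_m − R̄_m) = 176.1100  ⇒  Cov = 176.1100 / 4 = 44.0275
Σ(R_m − R̄_m)² = 176.1280  ⇒  Var(R_m) = 176.1280 / 4 = 44.0320
β = Cov / Var(R_m) = 44.0275 / 44.0320 = 0.9999
MRP = 8.13% − 4.34% = 3.79%
E(R) = R_f + β × MRP = 4.34% + 0.9999 × 3.79% = 8.13%

8.13%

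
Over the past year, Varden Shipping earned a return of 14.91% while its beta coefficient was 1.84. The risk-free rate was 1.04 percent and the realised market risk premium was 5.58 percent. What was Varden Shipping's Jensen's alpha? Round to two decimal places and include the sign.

CAPM benchmark = R_f + β(R_m − R_f) = 1.04% + 1.84 × 5.58% = 11.3072%
α = actual − benchmark = 14.91% − 11.3072% = +3.60%

+3.60%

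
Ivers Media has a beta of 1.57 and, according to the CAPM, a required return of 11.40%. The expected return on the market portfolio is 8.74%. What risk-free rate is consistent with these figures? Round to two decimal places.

E(R) = R_f + β(E(R_m) − R_f) = R_f(1 − β) + β·E(R_m)
11.40% = R_f × (1 − 1.57) + 1.57 × 8.74%
11.40% = R_f × -0.57 + 13.7218%
R_f = (11.40% − 13.7218%) / -0.57 = 4.07%

4.07%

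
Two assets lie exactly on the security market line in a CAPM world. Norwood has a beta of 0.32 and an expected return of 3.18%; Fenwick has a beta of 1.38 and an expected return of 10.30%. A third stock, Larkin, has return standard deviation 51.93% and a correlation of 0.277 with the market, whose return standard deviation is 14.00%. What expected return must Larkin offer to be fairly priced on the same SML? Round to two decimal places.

7.93%

MRP = (10.30% − 3.18%) / (1.38 − 0.32) = 6.7170%
R_f = 3.18% − 0.32 × 6.7170% = 1.0306%
β_Larkin = ρ·σ_i/σ_m = 0.277 × 51.93 / 14.00 = 1.0275
E(R_Larkin) = R_f + β × MRP = 1.0306% + 1.0275 × 6.7170% = 7.93%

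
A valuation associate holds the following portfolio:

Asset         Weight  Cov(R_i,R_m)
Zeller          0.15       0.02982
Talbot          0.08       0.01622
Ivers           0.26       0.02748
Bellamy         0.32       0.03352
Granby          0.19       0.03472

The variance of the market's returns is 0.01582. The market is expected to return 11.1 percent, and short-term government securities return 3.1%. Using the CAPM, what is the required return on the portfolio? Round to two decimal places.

18.39%

β_Zeller = 0.02982 / 0.01582 = 1.8850
β_Talbot = 0.01622 / 0.01582 = 1.0253
β_Ivers = 0.02748 / 0.01582 = 1.7370
β_Bellamy = 0.03352 / 0.01582 = 2.1188
β_Granby = 0.03472 / 0.01582 = 2.1947
β_P = Σ w_i β_i = 0.15×1.8850 + 0.08×1.0253 + 0.26×1.7370 + 0.32×2.1188 + 0.19×2.1947 = 1.9114
MRP = 11.1% − 3.1% = 8.00%
E(R_P) = R_f + β_P × MRP = 3.1% + 1.9114 × 8.0% = 18.39%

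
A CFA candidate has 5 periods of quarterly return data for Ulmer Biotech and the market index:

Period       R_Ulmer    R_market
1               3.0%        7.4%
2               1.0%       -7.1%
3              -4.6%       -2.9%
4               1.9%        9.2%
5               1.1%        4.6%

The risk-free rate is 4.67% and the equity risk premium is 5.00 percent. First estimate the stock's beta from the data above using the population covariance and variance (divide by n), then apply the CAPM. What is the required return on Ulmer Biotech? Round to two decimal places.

5.84%

Mean R_i = (3.0 + 1.0 − 4.6 + 1.9 + 1.1) / 5 = 0.4800%
Mean R_m = (7.4 − 7.1 − 2.9 + 9.2 + 4.6) / 5 = 2.2400%
Σ(R_i − R̄_i)(R_m − R̄_m) = 45.6040  ⇒  Cov = 45.6040 / 5 = 9.1208
Σ(R_m − R̄_m)² = 194.2920  ⇒  Var(R_m) = 194.2920 / 5 = 38.8584
β = Cov / Var(R_m) = 9.1208 / 38.8584 = 0.2347
E(R) = R_f + β × MRP = 4.67% + 0.2347 × 5.00% = 5.84%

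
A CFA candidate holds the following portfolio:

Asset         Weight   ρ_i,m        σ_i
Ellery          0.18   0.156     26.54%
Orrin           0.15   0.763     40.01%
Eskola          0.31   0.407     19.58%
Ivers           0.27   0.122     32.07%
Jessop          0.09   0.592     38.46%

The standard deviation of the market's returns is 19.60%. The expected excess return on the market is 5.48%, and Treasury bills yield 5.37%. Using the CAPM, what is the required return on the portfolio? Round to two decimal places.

β_Ellery = 0.156 × 26.54% / 19.60% = 0.2112
β_Orrin = 0.763 × 40.01% / 19.60% = 1.5575
β_Eskola = 0.407 × 19.58% / 19.60% = 0.4066
β_Ivers = 0.122 × 32.07% / 19.60% = 0.1996
β_Jessop = 0.592 × 38.46% / 19.60% = 1.1616
β_P = Σ w_i β_i = 0.18×0.2112 + 0.15×1.5575 + 0.31×0.4066 + 0.27×0.1996 + 0.09×1.1616 = 0.5561
E(R_P) = R_f + β_P × MRP = 5.37% + 0.5561 × 5.48% = 8.42%

8.42%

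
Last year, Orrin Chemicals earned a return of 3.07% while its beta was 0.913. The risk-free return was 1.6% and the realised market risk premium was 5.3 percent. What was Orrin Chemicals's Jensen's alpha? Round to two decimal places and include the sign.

-3.37%

CAPM benchmark = R_f + β(R_m − R_f) = 1.6% + 0.913 × 5.3% = 6.4389%
α = actual − benchmark = 3.07% − 6.4389% = -3.37%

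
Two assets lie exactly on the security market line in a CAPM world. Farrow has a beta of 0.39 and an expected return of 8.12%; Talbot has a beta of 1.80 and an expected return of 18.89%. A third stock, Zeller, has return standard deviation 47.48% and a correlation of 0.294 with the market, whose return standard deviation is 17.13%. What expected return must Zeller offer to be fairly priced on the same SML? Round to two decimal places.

MRP = (18.89% − 8.12%) / (1.80 − 0.39) = 7.6383%
R_f = 8.12% − 0.39 × 7.6383% = 5.1411%
β_Zeller = ρ·σ_i/σ_m = 0.294 × 47.48 / 17.13 = 0.8149
E(R_Zeller) = R_f + β × MRP = 5.1411% + 0.8149 × 7.6383% = 11.37%

11.37%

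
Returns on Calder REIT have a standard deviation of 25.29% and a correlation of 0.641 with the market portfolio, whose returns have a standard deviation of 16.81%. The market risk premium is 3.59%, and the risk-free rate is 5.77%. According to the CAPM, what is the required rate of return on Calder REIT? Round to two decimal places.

9.23%

β = ρ × σ_i / σ_m = 0.641 × 25.29% / 16.81% = 0.9644
E(R) = 5.77% + 0.9644 × 3.59% = 9.23%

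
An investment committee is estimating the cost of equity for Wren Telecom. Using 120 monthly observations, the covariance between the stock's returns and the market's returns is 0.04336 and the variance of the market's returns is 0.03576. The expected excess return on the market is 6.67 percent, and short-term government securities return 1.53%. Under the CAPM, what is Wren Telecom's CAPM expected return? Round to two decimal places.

β = Cov(R_i, R_m) / Var(R_m) = 0.04336 / 0.03576 = 1.2125
E(R) = R_f + β × MRP = 1.53% + 1.2125 × 6.67% = 9.62%

9.62%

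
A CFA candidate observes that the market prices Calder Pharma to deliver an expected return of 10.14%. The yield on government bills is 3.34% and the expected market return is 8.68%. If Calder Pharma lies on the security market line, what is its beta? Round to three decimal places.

MRP = 8.68% − 3.34% = 5.34%
β = (E(R) − R_f) / MRP = (10.14% − 3.34%) / 5.34% = 6.80% / 5.34% = 1.273

1.273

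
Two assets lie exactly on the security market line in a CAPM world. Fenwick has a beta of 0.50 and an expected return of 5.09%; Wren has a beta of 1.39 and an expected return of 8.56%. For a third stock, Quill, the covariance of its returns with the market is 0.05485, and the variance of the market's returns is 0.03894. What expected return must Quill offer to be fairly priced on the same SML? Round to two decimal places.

8.63%

MRP = (8.56% − 5.09%) / (1.39 − 0.50) = 3.8989%
R_f = 5.09% − 0.50 × 3.8989% = 3.1406%
β_Quill = Cov / Var(R_m) = 0.05485 / 0.03894 = 1.4086
E(R_Quill) = R_f + β × MRP = 3.1406% + 1.4086 × 3.8989% = 8.63%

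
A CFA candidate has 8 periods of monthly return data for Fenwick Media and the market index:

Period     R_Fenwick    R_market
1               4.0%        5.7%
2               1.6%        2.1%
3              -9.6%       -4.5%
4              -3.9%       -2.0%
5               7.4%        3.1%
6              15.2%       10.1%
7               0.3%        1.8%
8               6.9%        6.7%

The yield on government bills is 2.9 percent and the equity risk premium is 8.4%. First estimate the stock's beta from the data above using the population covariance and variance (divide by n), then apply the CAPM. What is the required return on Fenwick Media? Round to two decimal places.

15.79%

Mean R_i = (4.0 + 1.6 − 9.6 − 3.9 + 7.4 + 15.2 + 0.3 + 6.9) / 8 = 2.7375%
Mean R_m = (5.7 + 2.1 − 4.5 − 2.0 + 3.1 + 10.1 + 1.8 + 6.7) / 8 = 2.8750%
Σ(R_i − R̄_i)(R_m − R̄_m) = 237.4275  ⇒  Cov = 237.4275 / 8 = 29.6784
Σ(R_m − R̄_m)² = 154.7750  ⇒  Var(R_m) = 154.7750 / 8 = 19.3469
β = Cov / Var(R_m) = 29.6784 / 19.3469 = 1.5340
E(R) = R_f + β × MRP = 2.9% + 1.5340 × 8.4% = 15.79%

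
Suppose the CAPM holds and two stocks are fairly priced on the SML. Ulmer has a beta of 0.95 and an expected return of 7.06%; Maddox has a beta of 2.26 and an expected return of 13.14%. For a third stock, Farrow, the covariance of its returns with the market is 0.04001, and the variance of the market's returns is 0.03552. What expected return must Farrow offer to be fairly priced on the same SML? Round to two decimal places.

7.88%

MRP = (13.14% − 7.06%) / (2.26 − 0.95) = 4.6412%
R_f = 7.06% − 0.95 × 4.6412% = 2.6509%
β_Farrow = Cov / Var(R_m) = 0.04001 / 0.03552 = 1.1264
E(R_Farrow) = R_f + β × MRP = 2.6509% + 1.1264 × 4.6412% = 7.88%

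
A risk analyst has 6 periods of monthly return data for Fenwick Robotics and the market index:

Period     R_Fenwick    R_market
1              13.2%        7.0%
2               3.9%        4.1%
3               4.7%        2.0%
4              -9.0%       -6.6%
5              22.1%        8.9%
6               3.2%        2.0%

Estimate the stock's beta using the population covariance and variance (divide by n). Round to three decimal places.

Mean R_i = (13.2 + 3.9 + 4.7 − 9.0 + 22.1 + 3.2) / 6 = 6.3500%
Mean R_m = (7.0 + 4.1 + 2.0 − 6.6 + 8.9 + 2.0) / 6 = 2.9000%
Σ(R_i − R̄_i)(R_m − R̄_m) = 269.7900  ⇒  Cov = 269.7900 / 6 = 44.9650
Σ(R_m − R̄_m)² = 146.1200  ⇒  Var(R_m) = 146.1200 / 6 = 24.3533
β = Cov / Var(R_m) = 44.9650 / 24.3533 = 1.8464

1.846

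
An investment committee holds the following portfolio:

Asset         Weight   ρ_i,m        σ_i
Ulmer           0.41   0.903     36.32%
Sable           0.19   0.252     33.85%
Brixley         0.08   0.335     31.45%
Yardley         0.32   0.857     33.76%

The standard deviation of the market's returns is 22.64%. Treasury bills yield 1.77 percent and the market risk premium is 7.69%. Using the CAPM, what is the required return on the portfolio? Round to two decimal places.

10.32%

β_Ulmer = 0.903 × 36.32% / 22.64% = 1.4486
β_Sable = 0.252 × 33.85% / 22.64% = 0.3768
β_Brixley = 0.335 × 31.45% / 22.64% = 0.4654
β_Yardley = 0.857 × 33.76% / 22.64% = 1.2779
β_P = Σ w_i β_i = 0.41×1.4486 + 0.19×0.3768 + 0.08×0.4654 + 0.32×1.2779 = 1.1117
E(R_P) = R_f + β_P × MRP = 1.77% + 1.1117 × 7.69% = 10.32%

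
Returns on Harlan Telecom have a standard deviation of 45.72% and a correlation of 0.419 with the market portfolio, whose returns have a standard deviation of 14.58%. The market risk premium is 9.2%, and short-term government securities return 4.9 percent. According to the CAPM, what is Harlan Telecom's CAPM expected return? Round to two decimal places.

16.99%

β = ρ × σ_i / σ_m = 0.419 × 45.72% / 14.58% = 1.3139
E(R) = 4.9% + 1.3139 × 9.2% = 16.99%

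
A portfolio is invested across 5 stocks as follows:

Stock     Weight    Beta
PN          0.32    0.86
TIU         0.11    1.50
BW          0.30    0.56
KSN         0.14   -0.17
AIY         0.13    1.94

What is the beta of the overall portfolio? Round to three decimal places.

0.837

β_P = Σ w_i β_i = 0.32×0.86 + 0.11×1.50 + 0.30×0.56 + 0.14×-0.17 + 0.13×1.94 = 0.8366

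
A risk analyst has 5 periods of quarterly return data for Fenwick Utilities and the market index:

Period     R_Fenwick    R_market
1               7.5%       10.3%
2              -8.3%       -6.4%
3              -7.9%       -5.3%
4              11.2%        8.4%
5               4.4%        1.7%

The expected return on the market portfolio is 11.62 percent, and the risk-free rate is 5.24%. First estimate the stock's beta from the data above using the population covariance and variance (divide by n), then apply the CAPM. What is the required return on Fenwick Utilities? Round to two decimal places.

Mean R_i = (7.5 − 8.3 − 7.9 + 11.2 + 4.4) / 5 = 1.3800%
Mean R_m = (10.3 − 6.4 − 5.3 + 8.4 + 1.7) / 5 = 1.7400%
Σ(R_i − R̄_i)(R_m − R̄_m) = 261.7940  ⇒  Cov = 261.7940 / 5 = 52.3588
Σ(R_m − R̄_m)² = 233.4520  ⇒  Var(R_m) = 233.4520 / 5 = 46.6904
β = Cov / Var(R_m) = 52.3588 / 46.6904 = 1.1214
MRP = 11.62% − 5.24% = 6.38%
E(R) = R_f + β × MRP = 5.24% + 1.1214 × 6.38% = 12.39%

12.39%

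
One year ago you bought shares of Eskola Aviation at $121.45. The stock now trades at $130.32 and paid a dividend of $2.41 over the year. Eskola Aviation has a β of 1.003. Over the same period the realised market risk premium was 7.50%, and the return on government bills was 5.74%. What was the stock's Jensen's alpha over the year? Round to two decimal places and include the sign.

Realised HPR = (P1 + D1 − P0) / P0 = (130.32 + 2.41 − 121.45) / 121.45 = 11.28 / 121.45 = 9.2878%
CAPM required = R_f + β·MRP = 5.74% + 1.003 × 7.50% = 13.26250%
α = realised − required = 9.2878% − 13.26250% = -3.97%

-3.97%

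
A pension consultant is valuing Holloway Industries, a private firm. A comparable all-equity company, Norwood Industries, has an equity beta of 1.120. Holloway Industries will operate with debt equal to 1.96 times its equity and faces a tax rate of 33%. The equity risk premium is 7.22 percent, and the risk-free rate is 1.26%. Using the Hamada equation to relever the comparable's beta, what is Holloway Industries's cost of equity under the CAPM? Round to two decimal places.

β_L = β_U × [1 + (1 − t)(D/E)] = 1.120 × [1 + (1 − 0.33) × 1.96]
    = 1.120 × [1 + 0.67 × 1.96] = 1.120 × 2.3132 = 2.5908
E(R) = R_f + β_L × MRP = 1.26% + 2.5908 × 7.22% = 19.97%

19.97%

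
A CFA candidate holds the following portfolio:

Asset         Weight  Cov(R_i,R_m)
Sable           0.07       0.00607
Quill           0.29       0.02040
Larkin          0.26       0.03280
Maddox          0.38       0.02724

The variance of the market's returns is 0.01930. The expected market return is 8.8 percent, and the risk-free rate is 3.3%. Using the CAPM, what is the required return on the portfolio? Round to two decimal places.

10.49%

β_Sable = 0.00607 / 0.01930 = 0.3145
β_Quill = 0.02040 / 0.01930 = 1.0570
β_Larkin = 0.03280 / 0.01930 = 1.6995
β_Maddox = 0.02724 / 0.01930 = 1.4114
β_P = Σ w_i β_i = 0.07×0.3145 + 0.29×1.0570 + 0.26×1.6995 + 0.38×1.4114 = 1.3067
MRP = 8.8% − 3.3% = 5.50%
E(R_P) = R_f + β_P × MRP = 3.3% + 1.3067 × 5.5% = 10.49%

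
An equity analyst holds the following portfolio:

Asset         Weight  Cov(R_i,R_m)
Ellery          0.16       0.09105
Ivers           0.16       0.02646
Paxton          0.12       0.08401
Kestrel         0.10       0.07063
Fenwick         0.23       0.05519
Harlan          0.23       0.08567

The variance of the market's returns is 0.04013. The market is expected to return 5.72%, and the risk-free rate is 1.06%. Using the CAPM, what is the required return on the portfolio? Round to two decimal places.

9.00%

β_Ellery = 0.09105 / 0.04013 = 2.2689
β_Ivers = 0.02646 / 0.04013 = 0.6594
β_Paxton = 0.08401 / 0.04013 = 2.0934
β_Kestrel = 0.07063 / 0.04013 = 1.7600
β_Fenwick = 0.05519 / 0.04013 = 1.3753
β_Harlan = 0.08567 / 0.04013 = 2.1348
β_P = Σ w_i β_i = 0.16×2.2689 + 0.16×0.6594 + 0.12×2.0934 + 0.10×1.7600 + 0.23×1.3753 + 0.23×2.1348 = 1.7031
MRP = 5.72% − 1.06% = 4.66%
E(R_P) = R_f + β_P × MRP = 1.06% + 1.7031 × 4.66% = 9.00%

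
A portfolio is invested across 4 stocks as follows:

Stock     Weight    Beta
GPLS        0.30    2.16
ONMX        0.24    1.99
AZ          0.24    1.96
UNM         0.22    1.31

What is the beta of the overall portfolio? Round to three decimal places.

β_P = Σ w_i β_i = 0.30×2.16 + 0.24×1.99 + 0.24×1.96 + 0.22×1.31 = 1.8842

1.884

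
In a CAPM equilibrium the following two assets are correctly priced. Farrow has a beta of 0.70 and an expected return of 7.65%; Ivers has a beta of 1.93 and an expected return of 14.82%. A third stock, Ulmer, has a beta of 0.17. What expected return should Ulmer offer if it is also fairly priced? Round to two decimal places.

MRP (SML slope) = (14.82% − 7.65%) / (1.93 − 0.70) = 7.17% / 1.23 = 5.8293%
R_f (intercept) = 7.65% − 0.70 × 5.8293% = 3.5695%
E(R_Ulmer) = R_f + β × MRP = 3.5695% + 0.17 × 5.8293% = 4.56%

4.56%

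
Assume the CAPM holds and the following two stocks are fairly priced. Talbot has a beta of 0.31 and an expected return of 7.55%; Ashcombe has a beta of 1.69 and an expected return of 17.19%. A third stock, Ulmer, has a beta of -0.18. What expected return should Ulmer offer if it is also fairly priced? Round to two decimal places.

MRP (SML slope) = (17.19% − 7.55%) / (1.69 − 0.31) = 9.64% / 1.38 = 6.9855%
R_f (intercept) = 7.55% − 0.31 × 6.9855% = 5.3845%
E(R_Ulmer) = R_f + β × MRP = 5.3845% + -0.18 × 6.9855% = 4.13%

4.13%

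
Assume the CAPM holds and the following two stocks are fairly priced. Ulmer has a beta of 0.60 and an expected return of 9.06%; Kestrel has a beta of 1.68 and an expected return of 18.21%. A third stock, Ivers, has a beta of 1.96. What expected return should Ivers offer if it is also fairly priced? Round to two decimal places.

20.58%

MRP (SML slope) = (18.21% − 9.06%) / (1.68 − 0.60) = 9.15% / 1.08 = 8.4722%
R_f (intercept) = 9.06% − 0.60 × 8.4722% = 3.9767%
E(R_Ivers) = R_f + β × MRP = 3.9767% + 1.96 × 8.4722% = 20.58%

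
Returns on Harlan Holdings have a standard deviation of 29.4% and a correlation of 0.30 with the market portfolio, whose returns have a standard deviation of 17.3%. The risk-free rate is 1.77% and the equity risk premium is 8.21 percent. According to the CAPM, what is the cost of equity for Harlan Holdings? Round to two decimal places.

β = ρ × σ_i / σ_m = 0.30 × 29.4% / 17.3% = 0.5098
E(R) = 1.77% + 0.5098 × 8.21% = 5.96%

5.96%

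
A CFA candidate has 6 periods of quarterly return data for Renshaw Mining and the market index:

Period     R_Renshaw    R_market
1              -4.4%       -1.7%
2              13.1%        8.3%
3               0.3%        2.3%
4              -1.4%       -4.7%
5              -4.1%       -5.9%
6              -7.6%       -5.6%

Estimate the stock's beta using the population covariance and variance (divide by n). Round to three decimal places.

Mean R_i = (-4.4 + 13.1 + 0.3 − 1.4 − 4.1 − 7.6) / 6 = -0.6833%
Mean R_m = (-1.7 + 8.3 + 2.3 − 4.7 − 5.9 − 5.6) / 6 = -1.2167%
Σ(R_i − R̄_i)(R_m − R̄_m) = 185.2417  ⇒  Cov = 185.2417 / 6 = 30.8736
Σ(R_m − R̄_m)² = 156.4483  ⇒  Var(R_m) = 156.4483 / 6 = 26.0747
β = Cov / Var(R_m) = 30.8736 / 26.0747 = 1.1840

1.184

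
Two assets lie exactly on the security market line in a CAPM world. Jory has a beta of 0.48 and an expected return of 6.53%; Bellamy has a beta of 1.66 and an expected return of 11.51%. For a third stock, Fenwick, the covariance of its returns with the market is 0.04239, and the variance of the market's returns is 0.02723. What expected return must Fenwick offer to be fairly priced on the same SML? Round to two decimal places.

MRP = (11.51% − 6.53%) / (1.66 − 0.48) = 4.2203%
R_f = 6.53% − 0.48 × 4.2203% = 4.5043%
β_Fenwick = Cov / Var(R_m) = 0.04239 / 0.02723 = 1.5567
E(R_Fenwick) = R_f + β × MRP = 4.5043% + 1.5567 × 4.2203% = 11.07%

11.07%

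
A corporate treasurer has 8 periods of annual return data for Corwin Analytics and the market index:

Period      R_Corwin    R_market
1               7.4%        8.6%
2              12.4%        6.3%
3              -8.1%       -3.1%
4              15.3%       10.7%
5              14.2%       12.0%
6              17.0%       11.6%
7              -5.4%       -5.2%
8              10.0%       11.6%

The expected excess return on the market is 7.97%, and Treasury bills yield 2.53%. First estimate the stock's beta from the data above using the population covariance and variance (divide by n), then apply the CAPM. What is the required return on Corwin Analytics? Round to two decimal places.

Mean R_i = (7.4 + 12.4 − 8.1 + 15.3 + 14.2 + 17.0 − 5.4 + 10.0) / 8 = 7.8500%
Mean R_m = (8.6 + 6.3 − 3.1 + 10.7 + 12.0 + 11.6 − 5.2 + 11.6) / 8 = 6.5625%
Σ(R_i − R̄_i)(R_m − R̄_m) = 430.1350  ⇒  Cov = 430.1350 / 8 = 53.7669
Σ(R_m − R̄_m)² = 333.3788  ⇒  Var(R_m) = 333.3788 / 8 = 41.6724
β = Cov / Var(R_m) = 53.7669 / 41.6724 = 1.2902
E(R) = R_f + β × MRP = 2.53% + 1.2902 × 7.97% = 12.81%

12.81%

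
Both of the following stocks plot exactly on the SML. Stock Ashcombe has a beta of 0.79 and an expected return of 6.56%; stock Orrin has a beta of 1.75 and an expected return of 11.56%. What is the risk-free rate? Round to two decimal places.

Both satisfy E(R) = R_f + β·MRP, so the slope of the SML is
MRP = (11.56% − 6.56%) / (1.75 − 0.79) = 5.00% / 0.96 = 5.2083%
R_f = E(R_Ashcombe) − β_Ashcombe·MRP = 6.56% − 0.79 × 5.2083% = 2.4454%

2.45%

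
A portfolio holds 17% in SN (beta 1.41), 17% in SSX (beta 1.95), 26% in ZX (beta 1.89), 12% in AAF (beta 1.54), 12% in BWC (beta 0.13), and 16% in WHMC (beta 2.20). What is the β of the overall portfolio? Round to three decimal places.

β_P = Σ w_i β_i = 0.17×1.41 + 0.17×1.95 + 0.26×1.89 + 0.12×1.54 + 0.12×0.13 + 0.16×2.20 = 1.6150

1.615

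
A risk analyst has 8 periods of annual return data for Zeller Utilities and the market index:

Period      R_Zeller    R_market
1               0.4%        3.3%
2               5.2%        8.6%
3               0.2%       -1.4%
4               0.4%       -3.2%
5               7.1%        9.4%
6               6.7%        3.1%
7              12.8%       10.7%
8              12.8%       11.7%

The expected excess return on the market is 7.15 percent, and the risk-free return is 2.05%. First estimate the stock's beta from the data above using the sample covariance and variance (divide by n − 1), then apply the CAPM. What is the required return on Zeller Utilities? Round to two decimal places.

Mean R_i = (0.4 + 5.2 + 0.2 + 0.4 + 7.1 + 6.7 + 12.8 + 12.8) / 8 = 5.7000%
Mean R_m = (3.3 + 8.6 − 1.4 − 3.2 + 9.4 + 3.1 + 10.7 + 11.7) / 8 = 5.2750%
Σ(R_i − R̄_i)(R_m − R̄_m) = 178.1700  ⇒  Cov = 178.1700 / 7 = 25.4529
Σ(R_m − R̄_m)² = 223.7950  ⇒  Var(R_m) = 223.7950 / 7 = 31.9707
β = Cov / Var(R_m) = 25.4529 / 31.9707 = 0.7961
E(R) = R_f + β × MRP = 2.05% + 0.7961 × 7.15% = 7.74%

7.74%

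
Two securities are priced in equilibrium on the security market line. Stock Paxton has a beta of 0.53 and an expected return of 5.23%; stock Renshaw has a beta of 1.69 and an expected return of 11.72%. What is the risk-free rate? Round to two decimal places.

Both satisfy E(R) = R_f + β·MRP, so the slope of the SML is
MRP = (11.72% − 5.23%) / (1.69 − 0.53) = 6.49% / 1.16 = 5.5948%
R_f = E(R_Paxton) − β_Paxton·MRP = 5.23% − 0.53 × 5.5948% = 2.2648%

2.26%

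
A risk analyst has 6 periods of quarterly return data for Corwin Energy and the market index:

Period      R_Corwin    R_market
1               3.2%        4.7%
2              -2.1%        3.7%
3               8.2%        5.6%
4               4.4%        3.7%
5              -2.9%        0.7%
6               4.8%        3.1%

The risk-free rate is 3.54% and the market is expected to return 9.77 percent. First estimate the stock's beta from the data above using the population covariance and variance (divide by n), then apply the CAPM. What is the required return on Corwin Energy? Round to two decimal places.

Mean R_i = (3.2 − 2.1 + 8.2 + 4.4 − 2.9 + 4.8) / 6 = 2.6000%
Mean R_m = (4.7 + 3.7 + 5.6 + 3.7 + 0.7 + 3.1) / 6 = 3.5833%
Σ(R_i − R̄_i)(R_m − R̄_m) = 26.4200  ⇒  Cov = 26.4200 / 6 = 4.4033
Σ(R_m − R̄_m)² = 13.8883  ⇒  Var(R_m) = 13.8883 / 6 = 2.3147
β = Cov / Var(R_m) = 4.4033 / 2.3147 = 1.9023
MRP = 9.77% − 3.54% = 6.23%
E(R) = R_f + β × MRP = 3.54% + 1.9023 × 6.23% = 15.39%

15.39%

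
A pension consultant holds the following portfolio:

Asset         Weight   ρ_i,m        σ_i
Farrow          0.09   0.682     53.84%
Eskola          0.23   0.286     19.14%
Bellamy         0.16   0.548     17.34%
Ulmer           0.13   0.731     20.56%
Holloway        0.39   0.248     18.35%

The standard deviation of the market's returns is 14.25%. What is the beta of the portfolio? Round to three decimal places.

0.689

β_Farrow = 0.682 × 53.84% / 14.25% = 2.5768
β_Eskola = 0.286 × 19.14% / 14.25% = 0.3841
β_Bellamy = 0.548 × 17.34% / 14.25% = 0.6668
β_Ulmer = 0.731 × 20.56% / 14.25% = 1.0547
β_Holloway = 0.248 × 18.35% / 14.25% = 0.3194
β_P = Σ w_i β_i = 0.09×2.5768 + 0.23×0.3841 + 0.16×0.6668 + 0.13×1.0547 + 0.39×0.3194 = 0.6886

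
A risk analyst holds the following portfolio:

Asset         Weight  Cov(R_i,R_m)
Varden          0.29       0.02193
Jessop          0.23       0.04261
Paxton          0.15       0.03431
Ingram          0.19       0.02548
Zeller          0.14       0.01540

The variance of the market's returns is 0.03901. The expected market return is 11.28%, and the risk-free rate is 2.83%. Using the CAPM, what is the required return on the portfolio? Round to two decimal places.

8.96%

β_Varden = 0.02193 / 0.03901 = 0.5622
β_Jessop = 0.04261 / 0.03901 = 1.0923
β_Paxton = 0.03431 / 0.03901 = 0.8795
β_Ingram = 0.02548 / 0.03901 = 0.6532
β_Zeller = 0.01540 / 0.03901 = 0.3948
β_P = Σ w_i β_i = 0.29×0.5622 + 0.23×1.0923 + 0.15×0.8795 + 0.19×0.6532 + 0.14×0.3948 = 0.7256
MRP = 11.28% − 2.83% = 8.45%
E(R_P) = R_f + β_P × MRP = 2.83% + 0.7256 × 8.45% = 8.96%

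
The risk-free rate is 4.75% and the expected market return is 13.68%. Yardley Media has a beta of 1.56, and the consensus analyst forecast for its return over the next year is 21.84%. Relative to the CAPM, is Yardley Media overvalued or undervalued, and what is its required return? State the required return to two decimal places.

MRP = 13.68% − 4.75% = 8.93%
Required return = R_f + β·MRP = 4.75% + 1.56 × 8.93% = 18.68%
Forecast 21.84% > required 18.68% → the stock plots above the SML → undervalued.

Undervalued; required return 18.68%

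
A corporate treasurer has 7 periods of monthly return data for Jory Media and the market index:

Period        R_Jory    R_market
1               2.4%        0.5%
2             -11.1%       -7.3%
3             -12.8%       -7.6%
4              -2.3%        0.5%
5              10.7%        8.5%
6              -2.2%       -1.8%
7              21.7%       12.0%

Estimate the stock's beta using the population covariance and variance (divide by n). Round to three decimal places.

Mean R_i = (2.4 − 11.1 − 12.8 − 2.3 + 10.7 − 2.2 + 21.7) / 7 = 0.9143%
Mean R_m = (0.5 − 7.3 − 7.6 + 0.5 + 8.5 − 1.8 + 12.0) / 7 = 0.6857%
Σ(R_i − R̄_i)(R_m − R̄_m) = 529.2814  ⇒  Cov = 529.2814 / 7 = 75.6116
Σ(R_m − R̄_m)² = 327.7486  ⇒  Var(R_m) = 327.7486 / 7 = 46.8212
β = Cov / Var(R_m) = 75.6116 / 46.8212 = 1.6149

1.615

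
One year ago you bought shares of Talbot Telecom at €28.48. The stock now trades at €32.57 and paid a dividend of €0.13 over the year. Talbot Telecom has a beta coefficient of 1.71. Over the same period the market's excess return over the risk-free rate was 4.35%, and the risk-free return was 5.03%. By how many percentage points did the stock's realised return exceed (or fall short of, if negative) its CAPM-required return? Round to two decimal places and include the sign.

Realised HPR = (P1 + D1 − P0) / P0 = (32.57 + 0.13 − 28.48) / 28.48 = 4.22 / 28.48 = 14.8174%
CAPM required = R_f + β·MRP = 5.03% + 1.71 × 4.35% = 12.4685%
α = realised − required = 14.8174% − 12.4685% = +2.35%

+2.35%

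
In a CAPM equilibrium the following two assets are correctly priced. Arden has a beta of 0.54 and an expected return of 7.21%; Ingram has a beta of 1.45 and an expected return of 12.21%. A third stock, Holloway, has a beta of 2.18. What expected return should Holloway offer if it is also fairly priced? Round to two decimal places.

MRP (SML slope) = (12.21% − 7.21%) / (1.45 − 0.54) = 5.00% / 0.91 = 5.4945%
R_f (intercept) = 7.21% − 0.54 × 5.4945% = 4.2430%
E(R_Holloway) = R_f + β × MRP = 4.2430% + 2.18 × 5.4945% = 16.22%

16.22%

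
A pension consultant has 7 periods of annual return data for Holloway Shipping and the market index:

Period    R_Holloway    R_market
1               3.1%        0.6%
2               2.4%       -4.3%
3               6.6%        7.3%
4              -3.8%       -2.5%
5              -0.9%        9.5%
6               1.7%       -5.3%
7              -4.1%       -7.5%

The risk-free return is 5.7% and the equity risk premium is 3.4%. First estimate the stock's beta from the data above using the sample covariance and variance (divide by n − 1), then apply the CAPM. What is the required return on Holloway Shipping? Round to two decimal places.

6.56%

Mean R_i = (3.1 + 2.4 + 6.6 − 3.8 − 0.9 + 1.7 − 4.1) / 7 = 0.7143%
Mean R_m = (0.6 − 4.3 + 7.3 − 2.5 + 9.5 − 5.3 − 7.5) / 7 = -0.3143%
Σ(R_i − R̄_i)(R_m − R̄_m) = 63.9814  ⇒  Cov = 63.9814 / 6 = 10.6636
Σ(R_m − R̄_m)² = 252.2886  ⇒  Var(R_m) = 252.2886 / 6 = 42.0481
β = Cov / Var(R_m) = 10.6636 / 42.0481 = 0.2536
E(R) = R_f + β × MRP = 5.7% + 0.2536 × 3.4% = 6.56%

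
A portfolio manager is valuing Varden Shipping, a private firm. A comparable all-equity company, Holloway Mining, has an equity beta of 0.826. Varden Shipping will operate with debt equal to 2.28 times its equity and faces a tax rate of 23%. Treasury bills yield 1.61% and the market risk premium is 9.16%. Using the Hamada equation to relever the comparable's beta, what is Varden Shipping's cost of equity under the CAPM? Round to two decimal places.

β_L = β_U × [1 + (1 − t)(D/E)] = 0.826 × [1 + (1 − 0.23) × 2.28]
    = 0.826 × [1 + 0.77 × 2.28] = 0.826 × 2.7556 = 2.2761
E(R) = R_f + β_L × MRP = 1.61% + 2.2761 × 9.16% = 22.46%

22.46%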